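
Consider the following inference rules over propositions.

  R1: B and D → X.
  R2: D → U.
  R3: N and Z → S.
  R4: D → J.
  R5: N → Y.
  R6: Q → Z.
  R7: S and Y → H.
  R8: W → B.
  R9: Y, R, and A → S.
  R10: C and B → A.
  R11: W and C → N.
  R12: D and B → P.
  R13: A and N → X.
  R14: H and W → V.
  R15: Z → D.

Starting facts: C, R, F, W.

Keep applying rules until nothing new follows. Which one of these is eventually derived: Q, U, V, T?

V

W and C hold, so N follows (R11).
W holds, so B follows (R8).
C and B hold, so A follows (R10).
From N, R5 gives Y.
From Y, R, and A, R9 gives S.
From S and Y, R7 gives H.
From H and W, R14 gives V.
No rule produces Q, and it is not given. No rule produces T, and it is not given. U would need D (R2), but D is never established.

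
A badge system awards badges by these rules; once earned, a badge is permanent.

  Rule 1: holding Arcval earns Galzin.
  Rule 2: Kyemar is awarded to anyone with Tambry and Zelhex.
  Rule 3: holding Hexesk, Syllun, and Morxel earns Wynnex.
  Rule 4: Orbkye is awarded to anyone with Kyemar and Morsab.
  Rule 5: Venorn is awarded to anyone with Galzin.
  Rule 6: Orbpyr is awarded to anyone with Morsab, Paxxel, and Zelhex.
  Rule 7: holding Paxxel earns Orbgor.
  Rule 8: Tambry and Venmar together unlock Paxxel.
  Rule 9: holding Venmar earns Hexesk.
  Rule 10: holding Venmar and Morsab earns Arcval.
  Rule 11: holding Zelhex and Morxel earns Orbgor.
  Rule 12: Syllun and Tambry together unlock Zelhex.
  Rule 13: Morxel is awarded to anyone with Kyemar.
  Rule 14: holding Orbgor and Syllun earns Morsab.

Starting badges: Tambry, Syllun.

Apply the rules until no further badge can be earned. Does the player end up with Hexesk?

No

Hexesk would need Venmar (Rule 9), but Venmar is never earned.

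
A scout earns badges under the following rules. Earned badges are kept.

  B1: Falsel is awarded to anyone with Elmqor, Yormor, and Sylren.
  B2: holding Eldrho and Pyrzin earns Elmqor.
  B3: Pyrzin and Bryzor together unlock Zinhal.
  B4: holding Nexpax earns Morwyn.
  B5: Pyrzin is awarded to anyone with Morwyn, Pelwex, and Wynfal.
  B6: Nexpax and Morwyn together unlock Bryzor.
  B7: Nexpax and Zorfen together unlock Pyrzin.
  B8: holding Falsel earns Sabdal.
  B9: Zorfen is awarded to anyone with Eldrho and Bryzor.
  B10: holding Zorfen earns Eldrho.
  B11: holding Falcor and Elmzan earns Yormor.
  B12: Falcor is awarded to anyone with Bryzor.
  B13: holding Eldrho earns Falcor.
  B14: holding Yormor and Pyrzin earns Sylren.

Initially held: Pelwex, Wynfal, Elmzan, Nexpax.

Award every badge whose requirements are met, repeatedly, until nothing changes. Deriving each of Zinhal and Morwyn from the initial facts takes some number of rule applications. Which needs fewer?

Morwyn

Morwyn: With Nexpax, Morwyn is earned (B4). [1 rule application]
Zinhal: With Nexpax, Morwyn is earned (B4). With Morwyn, Pelwex, and Wynfal, Pyrzin is earned (B5). With Nexpax and Morwyn, Bryzor is earned (B6). With Pyrzin and Bryzor, Zinhal is earned (B3). [4 rule applications]
Morwyn needs fewer.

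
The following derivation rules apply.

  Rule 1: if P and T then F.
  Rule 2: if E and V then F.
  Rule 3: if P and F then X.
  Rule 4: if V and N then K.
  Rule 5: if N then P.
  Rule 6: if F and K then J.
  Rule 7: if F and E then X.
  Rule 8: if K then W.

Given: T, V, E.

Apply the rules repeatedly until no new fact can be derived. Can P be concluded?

No

P would need N (Rule 5), but N is never established.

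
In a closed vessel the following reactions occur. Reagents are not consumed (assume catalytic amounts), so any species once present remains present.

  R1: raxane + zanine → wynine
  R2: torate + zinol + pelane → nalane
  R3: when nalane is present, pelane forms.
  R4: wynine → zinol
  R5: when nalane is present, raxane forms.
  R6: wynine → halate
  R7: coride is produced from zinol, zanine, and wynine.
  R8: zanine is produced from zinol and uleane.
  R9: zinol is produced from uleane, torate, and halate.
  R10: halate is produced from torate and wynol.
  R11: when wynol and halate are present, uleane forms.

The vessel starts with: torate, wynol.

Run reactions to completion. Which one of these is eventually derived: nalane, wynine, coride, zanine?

torate and wynol present → halate forms (R10).
wynol and halate present → uleane forms (R11).
uleane, torate, and halate present → zinol forms (R9).
zinol and uleane present → zanine forms (R8).
wynine would need raxane and zanine (R1), but raxane never forms. coride would need zinol, zanine, and wynine (R7), but wynine never forms. nalane would need torate, zinol, and pelane (R2), but pelane never forms.

zanine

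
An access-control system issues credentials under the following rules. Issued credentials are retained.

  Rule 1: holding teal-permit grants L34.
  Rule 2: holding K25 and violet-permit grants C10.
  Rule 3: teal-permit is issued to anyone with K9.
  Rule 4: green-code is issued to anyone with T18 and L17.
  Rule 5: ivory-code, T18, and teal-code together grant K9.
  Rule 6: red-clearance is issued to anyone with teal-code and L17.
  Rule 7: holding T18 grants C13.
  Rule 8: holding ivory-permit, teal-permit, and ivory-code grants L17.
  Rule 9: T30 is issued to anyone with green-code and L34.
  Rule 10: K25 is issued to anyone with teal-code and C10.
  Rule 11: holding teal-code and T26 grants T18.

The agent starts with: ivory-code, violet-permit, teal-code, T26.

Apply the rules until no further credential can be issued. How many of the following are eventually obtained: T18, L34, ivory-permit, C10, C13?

Holding teal-code and T26 grants T18 (Rule 11).
Holding ivory-code, T18, and teal-code grants K9 (Rule 5).
Holding T18 grants C13 (Rule 7).
Holding K9 grants teal-permit (Rule 3).
Holding teal-permit grants L34 (Rule 1).
T18: reached.
L34: reached.
No rule produces ivory-permit, and it is not given.
C10 would need K25 and violet-permit (Rule 2), but K25 is never granted.
C13: reached.
Reached: T18, L34, and C13 — 3 of the 5.

3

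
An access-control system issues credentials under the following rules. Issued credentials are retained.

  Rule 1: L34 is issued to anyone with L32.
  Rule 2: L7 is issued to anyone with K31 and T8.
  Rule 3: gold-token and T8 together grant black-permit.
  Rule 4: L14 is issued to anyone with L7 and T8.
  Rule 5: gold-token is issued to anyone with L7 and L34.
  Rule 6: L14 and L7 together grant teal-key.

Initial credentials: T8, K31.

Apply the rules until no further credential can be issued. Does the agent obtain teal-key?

Holding K31 and T8 grants L7 (Rule 2).
Holding L7 and T8 grants L14 (Rule 4).
Holding L14 and L7 grants teal-key (Rule 6).

Yes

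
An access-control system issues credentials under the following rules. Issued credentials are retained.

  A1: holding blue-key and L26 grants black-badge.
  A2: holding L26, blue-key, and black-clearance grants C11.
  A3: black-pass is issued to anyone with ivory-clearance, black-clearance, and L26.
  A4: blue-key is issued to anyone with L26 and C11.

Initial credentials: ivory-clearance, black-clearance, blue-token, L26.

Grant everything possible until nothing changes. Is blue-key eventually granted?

blue-key would need L26 and C11 (A4), but C11 is never granted.

No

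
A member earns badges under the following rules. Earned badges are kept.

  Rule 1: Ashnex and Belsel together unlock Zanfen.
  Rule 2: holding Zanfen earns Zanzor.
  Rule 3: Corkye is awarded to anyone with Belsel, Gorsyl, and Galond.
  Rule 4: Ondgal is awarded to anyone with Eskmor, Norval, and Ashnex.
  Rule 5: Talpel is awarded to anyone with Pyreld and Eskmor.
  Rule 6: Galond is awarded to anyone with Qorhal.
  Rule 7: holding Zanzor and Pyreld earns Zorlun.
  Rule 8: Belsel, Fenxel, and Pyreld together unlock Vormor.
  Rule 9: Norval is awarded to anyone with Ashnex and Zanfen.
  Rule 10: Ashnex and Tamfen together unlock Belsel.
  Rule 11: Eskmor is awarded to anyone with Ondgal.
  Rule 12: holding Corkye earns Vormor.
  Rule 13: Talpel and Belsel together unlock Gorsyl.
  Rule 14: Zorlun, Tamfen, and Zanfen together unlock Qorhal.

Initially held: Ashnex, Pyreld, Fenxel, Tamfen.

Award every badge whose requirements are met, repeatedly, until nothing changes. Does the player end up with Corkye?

No

Corkye would need Belsel, Gorsyl, and Galond (Rule 3), but Gorsyl is never earned.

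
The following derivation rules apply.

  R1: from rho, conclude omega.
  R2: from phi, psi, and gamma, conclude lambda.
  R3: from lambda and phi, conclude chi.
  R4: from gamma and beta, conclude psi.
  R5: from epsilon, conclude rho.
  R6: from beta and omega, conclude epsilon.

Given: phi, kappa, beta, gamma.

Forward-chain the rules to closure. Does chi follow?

gamma and beta hold, so psi follows (R4).
From phi, psi, and gamma, R2 gives lambda.
lambda and phi hold, so chi follows (R3).

Yes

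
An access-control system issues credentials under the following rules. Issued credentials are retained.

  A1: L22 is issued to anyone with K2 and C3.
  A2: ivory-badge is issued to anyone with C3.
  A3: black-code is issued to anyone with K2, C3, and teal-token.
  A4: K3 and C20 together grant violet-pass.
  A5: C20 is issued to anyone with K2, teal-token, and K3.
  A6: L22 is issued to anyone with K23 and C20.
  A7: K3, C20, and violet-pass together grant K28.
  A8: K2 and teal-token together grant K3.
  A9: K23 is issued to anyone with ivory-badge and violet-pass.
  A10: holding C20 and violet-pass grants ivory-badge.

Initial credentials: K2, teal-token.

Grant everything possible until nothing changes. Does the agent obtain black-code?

No

black-code would need K2, C3, and teal-token (A3), but C3 is never granted.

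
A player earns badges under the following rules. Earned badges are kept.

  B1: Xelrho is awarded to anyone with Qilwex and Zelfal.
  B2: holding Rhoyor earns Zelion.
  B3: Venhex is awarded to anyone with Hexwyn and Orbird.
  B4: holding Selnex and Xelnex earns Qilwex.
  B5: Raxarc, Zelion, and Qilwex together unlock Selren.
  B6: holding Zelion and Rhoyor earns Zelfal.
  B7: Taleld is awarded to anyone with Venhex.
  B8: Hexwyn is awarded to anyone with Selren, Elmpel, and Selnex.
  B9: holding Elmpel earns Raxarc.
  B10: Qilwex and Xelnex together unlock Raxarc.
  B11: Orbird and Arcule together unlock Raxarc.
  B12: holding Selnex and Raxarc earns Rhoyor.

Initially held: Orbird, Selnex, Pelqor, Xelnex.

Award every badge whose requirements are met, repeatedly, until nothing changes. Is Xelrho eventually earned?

Yes

With Selnex and Xelnex, Qilwex is earned (B4).
With Qilwex and Xelnex, Raxarc is earned (B10).
With Selnex and Raxarc, Rhoyor is earned (B12).
With Rhoyor, Zelion is earned (B2).
With Zelion and Rhoyor, Zelfal is earned (B6).
With Qilwex and Zelfal, Xelrho is earned (B1).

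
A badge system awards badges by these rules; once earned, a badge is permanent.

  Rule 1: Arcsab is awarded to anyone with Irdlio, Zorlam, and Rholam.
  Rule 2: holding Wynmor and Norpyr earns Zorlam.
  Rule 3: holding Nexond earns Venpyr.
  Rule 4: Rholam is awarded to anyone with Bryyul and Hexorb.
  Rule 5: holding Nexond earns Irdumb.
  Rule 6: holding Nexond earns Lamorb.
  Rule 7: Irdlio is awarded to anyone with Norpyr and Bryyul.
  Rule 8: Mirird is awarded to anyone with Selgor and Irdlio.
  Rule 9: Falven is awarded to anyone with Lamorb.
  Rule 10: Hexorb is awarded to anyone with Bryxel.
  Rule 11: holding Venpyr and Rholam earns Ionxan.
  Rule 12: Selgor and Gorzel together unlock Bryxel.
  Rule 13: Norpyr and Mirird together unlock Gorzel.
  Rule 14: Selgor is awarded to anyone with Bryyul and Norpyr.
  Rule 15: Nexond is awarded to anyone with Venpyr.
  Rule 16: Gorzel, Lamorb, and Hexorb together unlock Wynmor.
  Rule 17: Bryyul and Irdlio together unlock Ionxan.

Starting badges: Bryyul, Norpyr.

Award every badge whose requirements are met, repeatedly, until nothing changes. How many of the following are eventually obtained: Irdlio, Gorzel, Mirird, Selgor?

4

With Bryyul and Norpyr, Selgor is earned (Rule 14).
With Norpyr and Bryyul, Irdlio is earned (Rule 7).
With Selgor and Irdlio, Mirird is earned (Rule 8).
With Norpyr and Mirird, Gorzel is earned (Rule 13).
Irdlio: reached.
Gorzel: reached.
Mirird: reached.
Selgor: reached.
All 4 are reached.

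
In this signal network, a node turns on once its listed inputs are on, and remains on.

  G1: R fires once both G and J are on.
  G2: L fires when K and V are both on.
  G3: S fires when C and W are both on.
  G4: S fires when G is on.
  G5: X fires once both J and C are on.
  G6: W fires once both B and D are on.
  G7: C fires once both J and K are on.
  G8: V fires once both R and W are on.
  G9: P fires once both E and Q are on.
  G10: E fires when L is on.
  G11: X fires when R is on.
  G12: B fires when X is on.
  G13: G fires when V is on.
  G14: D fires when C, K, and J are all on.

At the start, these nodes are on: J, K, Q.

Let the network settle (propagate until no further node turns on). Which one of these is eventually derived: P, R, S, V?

J and K are on, so C fires (G7).
C, K, and J are on, so D fires (G14).
J and C are on, so X fires (G5).
G12: X on → B on.
G6: B and D on → W on.
C and W are on, so S fires (G3).
R would need G and J (G1), but G never turns on. V would need R and W (G8), but R never turns on. P would need E and Q (G9), but E never turns on.

S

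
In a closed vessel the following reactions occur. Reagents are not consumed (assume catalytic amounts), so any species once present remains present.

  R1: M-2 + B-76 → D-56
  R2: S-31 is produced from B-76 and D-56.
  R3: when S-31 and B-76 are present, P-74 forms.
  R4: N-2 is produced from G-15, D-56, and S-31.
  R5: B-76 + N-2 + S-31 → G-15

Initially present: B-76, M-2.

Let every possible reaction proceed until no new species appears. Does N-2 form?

N-2 would need G-15, D-56, and S-31 (R4), but G-15 never forms.

No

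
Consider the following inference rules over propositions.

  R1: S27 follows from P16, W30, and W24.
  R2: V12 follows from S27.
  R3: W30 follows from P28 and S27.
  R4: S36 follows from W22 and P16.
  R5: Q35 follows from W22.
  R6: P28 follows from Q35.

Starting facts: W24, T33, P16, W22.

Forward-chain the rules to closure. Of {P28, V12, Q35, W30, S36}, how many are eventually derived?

From W22, R5 gives Q35.
From W22 and P16, R4 gives S36.
Q35 holds, so P28 follows (R6).
P28: reached.
V12 would need S27 (R2), but S27 is never established.
Q35: reached.
W30 would need P28 and S27 (R3), but S27 is never established.
S36: reached.
Reached: P28, Q35, and S36 — 3 of the 5.

3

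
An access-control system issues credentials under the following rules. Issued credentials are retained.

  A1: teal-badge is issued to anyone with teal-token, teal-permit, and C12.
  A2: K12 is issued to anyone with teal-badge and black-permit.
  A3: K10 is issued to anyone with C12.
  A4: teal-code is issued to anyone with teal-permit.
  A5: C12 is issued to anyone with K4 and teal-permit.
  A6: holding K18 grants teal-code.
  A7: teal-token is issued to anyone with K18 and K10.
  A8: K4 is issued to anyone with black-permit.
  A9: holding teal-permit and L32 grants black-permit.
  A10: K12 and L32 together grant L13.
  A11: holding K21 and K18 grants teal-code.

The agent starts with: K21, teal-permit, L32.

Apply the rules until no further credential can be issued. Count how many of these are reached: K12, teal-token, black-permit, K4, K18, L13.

2

Holding teal-permit and L32 grants black-permit (A9).
Holding black-permit grants K4 (A8).
K12 would need teal-badge and black-permit (A2), but teal-badge is never granted.
teal-token would need K18 and K10 (A7), but K18 is never granted.
black-permit: reached.
K4: reached.
No rule produces K18, and it is not given.
L13 would need K12 and L32 (A10), but K12 is never granted.
Reached: black-permit and K4 — 2 of the 6.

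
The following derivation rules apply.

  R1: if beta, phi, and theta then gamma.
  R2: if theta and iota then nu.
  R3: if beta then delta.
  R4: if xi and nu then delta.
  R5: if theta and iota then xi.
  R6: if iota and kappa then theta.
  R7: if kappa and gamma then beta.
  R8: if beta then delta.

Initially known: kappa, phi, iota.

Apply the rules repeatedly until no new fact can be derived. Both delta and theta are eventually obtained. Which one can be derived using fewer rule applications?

theta

theta: iota and kappa hold, so theta follows (R6). [1 rule application]
delta: iota and kappa hold, so theta follows (R6). theta and iota hold, so nu follows (R2). From theta and iota, R5 gives xi. From xi and nu, R4 gives delta. [4 rule applications]
theta needs fewer.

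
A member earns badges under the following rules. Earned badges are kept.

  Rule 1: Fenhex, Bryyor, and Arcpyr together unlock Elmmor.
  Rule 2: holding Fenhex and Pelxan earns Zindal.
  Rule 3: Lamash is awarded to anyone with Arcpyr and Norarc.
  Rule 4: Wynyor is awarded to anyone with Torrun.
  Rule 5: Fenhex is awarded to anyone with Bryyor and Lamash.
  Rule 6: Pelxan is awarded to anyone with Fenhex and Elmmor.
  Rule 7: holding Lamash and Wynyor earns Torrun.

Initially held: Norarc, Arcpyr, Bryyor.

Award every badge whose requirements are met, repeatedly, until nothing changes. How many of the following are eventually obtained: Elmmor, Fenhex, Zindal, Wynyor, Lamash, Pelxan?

5

With Arcpyr and Norarc, Lamash is earned (Rule 3).
With Bryyor and Lamash, Fenhex is earned (Rule 5).
With Fenhex, Bryyor, and Arcpyr, Elmmor is earned (Rule 1).
With Fenhex and Elmmor, Pelxan is earned (Rule 6).
With Fenhex and Pelxan, Zindal is earned (Rule 2).
Elmmor: reached.
Fenhex: reached.
Zindal: reached.
Wynyor would need Torrun (Rule 4), but Torrun is never earned.
Lamash: reached.
Pelxan: reached.
Reached: Elmmor, Fenhex, Zindal, Lamash, and Pelxan — 5 of the 6.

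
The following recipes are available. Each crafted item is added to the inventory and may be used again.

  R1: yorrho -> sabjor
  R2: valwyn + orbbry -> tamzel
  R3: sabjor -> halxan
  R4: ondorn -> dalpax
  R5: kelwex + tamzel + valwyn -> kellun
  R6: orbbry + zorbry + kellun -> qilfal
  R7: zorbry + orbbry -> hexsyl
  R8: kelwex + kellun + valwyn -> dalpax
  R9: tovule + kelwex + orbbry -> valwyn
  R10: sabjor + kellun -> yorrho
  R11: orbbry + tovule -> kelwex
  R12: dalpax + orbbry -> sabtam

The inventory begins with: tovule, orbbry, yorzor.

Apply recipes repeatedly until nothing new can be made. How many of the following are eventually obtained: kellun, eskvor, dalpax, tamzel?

3

Using R11, orbbry and tovule make kelwex.
Using R9, tovule, kelwex, and orbbry make valwyn.
valwyn + orbbry -> tamzel (R2).
kelwex + tamzel + valwyn -> kellun (R5).
Using R8, kelwex, kellun, and valwyn make dalpax.
kellun: reached.
No rule produces eskvor, and it is not given.
dalpax: reached.
tamzel: reached.
Reached: kellun, dalpax, and tamzel — 3 of the 4.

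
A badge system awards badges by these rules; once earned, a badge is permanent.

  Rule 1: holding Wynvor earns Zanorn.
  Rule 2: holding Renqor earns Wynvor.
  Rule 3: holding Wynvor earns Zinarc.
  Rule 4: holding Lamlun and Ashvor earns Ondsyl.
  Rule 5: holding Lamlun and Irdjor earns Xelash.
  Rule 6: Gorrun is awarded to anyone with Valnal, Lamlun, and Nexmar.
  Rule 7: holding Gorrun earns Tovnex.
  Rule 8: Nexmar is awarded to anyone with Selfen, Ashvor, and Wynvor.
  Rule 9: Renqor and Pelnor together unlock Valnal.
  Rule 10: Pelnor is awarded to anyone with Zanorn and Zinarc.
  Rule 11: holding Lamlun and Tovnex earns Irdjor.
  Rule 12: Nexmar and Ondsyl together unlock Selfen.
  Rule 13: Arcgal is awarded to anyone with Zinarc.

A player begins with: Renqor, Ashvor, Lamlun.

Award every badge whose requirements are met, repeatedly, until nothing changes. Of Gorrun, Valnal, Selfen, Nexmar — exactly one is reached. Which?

With Renqor, Wynvor is earned (Rule 2).
With Wynvor, Zanorn is earned (Rule 1).
With Wynvor, Zinarc is earned (Rule 3).
With Zanorn and Zinarc, Pelnor is earned (Rule 10).
With Renqor and Pelnor, Valnal is earned (Rule 9).
Selfen would need Nexmar and Ondsyl (Rule 12), but Nexmar is never earned. Nexmar would need Selfen, Ashvor, and Wynvor (Rule 8), but Selfen is never earned. Gorrun would need Valnal, Lamlun, and Nexmar (Rule 6), but Nexmar is never earned.

Valnal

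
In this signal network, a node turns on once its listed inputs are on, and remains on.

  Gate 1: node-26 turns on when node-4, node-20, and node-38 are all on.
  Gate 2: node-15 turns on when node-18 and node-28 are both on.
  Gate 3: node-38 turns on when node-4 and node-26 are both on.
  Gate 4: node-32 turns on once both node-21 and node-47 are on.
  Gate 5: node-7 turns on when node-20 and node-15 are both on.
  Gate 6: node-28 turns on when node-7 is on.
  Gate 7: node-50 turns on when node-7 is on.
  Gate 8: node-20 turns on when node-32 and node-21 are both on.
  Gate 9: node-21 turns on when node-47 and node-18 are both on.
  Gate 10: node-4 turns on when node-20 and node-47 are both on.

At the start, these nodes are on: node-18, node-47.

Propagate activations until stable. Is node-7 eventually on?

No

node-7 would need node-20 and node-15 (Gate 5), but node-15 never turns on.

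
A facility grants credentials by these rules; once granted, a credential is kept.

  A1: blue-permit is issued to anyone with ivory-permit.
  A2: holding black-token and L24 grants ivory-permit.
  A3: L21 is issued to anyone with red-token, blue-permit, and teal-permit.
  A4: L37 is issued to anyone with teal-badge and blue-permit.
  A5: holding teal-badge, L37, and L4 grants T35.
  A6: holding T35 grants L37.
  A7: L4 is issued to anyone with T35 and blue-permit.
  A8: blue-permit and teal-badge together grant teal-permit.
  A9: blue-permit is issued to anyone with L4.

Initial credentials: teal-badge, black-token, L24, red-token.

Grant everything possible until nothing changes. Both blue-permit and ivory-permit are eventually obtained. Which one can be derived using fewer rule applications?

ivory-permit

ivory-permit: Holding black-token and L24 grants ivory-permit (A2). [1 rule application]
blue-permit: Holding black-token and L24 grants ivory-permit (A2). Holding ivory-permit grants blue-permit (A1). [2 rule applications]
ivory-permit needs fewer.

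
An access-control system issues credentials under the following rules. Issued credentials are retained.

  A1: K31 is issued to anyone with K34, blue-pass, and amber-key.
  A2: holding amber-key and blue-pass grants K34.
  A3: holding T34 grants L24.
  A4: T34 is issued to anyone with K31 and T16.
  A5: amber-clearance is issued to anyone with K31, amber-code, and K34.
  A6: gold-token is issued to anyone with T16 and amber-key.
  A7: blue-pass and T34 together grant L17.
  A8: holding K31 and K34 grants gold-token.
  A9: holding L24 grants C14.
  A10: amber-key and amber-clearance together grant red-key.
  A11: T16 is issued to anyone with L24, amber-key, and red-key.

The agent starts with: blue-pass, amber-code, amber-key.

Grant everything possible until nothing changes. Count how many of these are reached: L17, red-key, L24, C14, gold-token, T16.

Holding amber-key and blue-pass grants K34 (A2).
Holding K34, blue-pass, and amber-key grants K31 (A1).
Holding K31 and K34 grants gold-token (A8).
Holding K31, amber-code, and K34 grants amber-clearance (A5).
Holding amber-key and amber-clearance grants red-key (A10).
L17 would need blue-pass and T34 (A7), but T34 is never granted.
red-key: reached.
L24 would need T34 (A3), but T34 is never granted.
C14 would need L24 (A9), but L24 is never granted.
gold-token: reached.
T16 would need L24, amber-key, and red-key (A11), but L24 is never granted.
Reached: red-key and gold-token — 2 of the 6.

2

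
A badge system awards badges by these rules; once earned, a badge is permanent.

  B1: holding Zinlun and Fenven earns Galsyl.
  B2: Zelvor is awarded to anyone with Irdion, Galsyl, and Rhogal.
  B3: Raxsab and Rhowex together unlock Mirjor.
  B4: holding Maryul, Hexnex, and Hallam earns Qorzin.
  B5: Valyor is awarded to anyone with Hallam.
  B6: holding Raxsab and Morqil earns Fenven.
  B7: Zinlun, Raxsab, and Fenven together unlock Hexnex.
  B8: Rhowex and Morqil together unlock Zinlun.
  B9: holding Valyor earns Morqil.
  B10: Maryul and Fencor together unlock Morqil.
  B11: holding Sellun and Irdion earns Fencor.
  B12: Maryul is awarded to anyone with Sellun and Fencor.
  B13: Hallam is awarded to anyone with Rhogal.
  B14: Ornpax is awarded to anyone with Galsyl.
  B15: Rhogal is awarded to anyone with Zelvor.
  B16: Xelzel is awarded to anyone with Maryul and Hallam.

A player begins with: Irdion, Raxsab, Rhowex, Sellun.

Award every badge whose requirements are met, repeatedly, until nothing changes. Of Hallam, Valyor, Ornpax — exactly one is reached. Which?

Ornpax

With Sellun and Irdion, Fencor is earned (B11).
With Sellun and Fencor, Maryul is earned (B12).
With Maryul and Fencor, Morqil is earned (B10).
With Rhowex and Morqil, Zinlun is earned (B8).
With Raxsab and Morqil, Fenven is earned (B6).
With Zinlun and Fenven, Galsyl is earned (B1).
With Galsyl, Ornpax is earned (B14).
Hallam would need Rhogal (B13), but Rhogal is never earned. Valyor would need Hallam (B5), but Hallam is never earned.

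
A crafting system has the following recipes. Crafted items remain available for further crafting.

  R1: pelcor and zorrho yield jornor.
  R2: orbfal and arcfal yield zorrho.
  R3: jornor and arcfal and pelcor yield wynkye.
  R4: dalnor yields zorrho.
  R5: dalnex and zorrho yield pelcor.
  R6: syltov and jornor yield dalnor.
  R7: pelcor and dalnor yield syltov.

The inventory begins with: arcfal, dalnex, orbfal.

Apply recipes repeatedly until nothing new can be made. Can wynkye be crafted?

orbfal and arcfal → zorrho (R2).
Using R5, dalnex and zorrho make pelcor.
pelcor and zorrho → jornor (R1).
jornor and arcfal and pelcor → wynkye (R3).

Yes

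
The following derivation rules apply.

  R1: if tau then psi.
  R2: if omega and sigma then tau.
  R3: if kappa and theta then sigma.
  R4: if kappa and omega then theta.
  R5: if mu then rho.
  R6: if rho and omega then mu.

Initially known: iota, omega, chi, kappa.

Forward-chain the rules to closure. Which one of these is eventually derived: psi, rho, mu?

psi

kappa and omega hold, so theta follows (R4).
From kappa and theta, R3 gives sigma.
From omega and sigma, R2 gives tau.
tau holds, so psi follows (R1).
mu would need rho and omega (R6), but rho is never established. rho would need mu (R5), but mu is never established.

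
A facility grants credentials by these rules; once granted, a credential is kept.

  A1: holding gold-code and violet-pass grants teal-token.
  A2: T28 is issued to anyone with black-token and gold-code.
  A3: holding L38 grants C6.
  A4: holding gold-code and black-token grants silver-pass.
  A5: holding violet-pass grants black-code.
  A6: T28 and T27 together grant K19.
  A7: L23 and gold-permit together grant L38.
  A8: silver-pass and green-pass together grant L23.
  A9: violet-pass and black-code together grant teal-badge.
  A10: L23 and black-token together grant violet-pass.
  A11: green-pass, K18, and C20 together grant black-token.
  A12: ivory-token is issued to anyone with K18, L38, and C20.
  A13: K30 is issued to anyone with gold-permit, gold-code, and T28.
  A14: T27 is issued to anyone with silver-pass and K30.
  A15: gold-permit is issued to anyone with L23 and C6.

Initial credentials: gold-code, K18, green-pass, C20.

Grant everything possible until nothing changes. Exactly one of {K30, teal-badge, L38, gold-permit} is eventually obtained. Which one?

teal-badge

Holding green-pass, K18, and C20 grants black-token (A11).
Holding gold-code and black-token grants silver-pass (A4).
Holding silver-pass and green-pass grants L23 (A8).
Holding L23 and black-token grants violet-pass (A10).
Holding violet-pass grants black-code (A5).
Holding violet-pass and black-code grants teal-badge (A9).
gold-permit would need L23 and C6 (A15), but C6 is never granted. L38 would need L23 and gold-permit (A7), but gold-permit is never granted. K30 would need gold-permit, gold-code, and T28 (A13), but gold-permit is never granted.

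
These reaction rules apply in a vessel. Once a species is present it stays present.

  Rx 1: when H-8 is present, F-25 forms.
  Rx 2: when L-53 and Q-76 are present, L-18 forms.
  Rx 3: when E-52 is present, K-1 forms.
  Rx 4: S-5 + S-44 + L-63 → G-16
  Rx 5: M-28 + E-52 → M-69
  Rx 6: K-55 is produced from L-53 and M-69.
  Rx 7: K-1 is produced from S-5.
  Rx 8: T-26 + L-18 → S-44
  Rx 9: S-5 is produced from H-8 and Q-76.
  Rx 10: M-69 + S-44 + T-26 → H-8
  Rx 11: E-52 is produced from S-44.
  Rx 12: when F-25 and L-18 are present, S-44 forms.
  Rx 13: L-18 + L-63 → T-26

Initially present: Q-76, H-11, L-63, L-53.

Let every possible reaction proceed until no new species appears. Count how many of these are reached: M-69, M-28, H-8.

M-69 would need M-28 and E-52 (Rx 5), but M-28 never forms.
No rule produces M-28, and it is not given.
H-8 would need M-69, S-44, and T-26 (Rx 10), but M-69 never forms.
None of the 3 are reached.

0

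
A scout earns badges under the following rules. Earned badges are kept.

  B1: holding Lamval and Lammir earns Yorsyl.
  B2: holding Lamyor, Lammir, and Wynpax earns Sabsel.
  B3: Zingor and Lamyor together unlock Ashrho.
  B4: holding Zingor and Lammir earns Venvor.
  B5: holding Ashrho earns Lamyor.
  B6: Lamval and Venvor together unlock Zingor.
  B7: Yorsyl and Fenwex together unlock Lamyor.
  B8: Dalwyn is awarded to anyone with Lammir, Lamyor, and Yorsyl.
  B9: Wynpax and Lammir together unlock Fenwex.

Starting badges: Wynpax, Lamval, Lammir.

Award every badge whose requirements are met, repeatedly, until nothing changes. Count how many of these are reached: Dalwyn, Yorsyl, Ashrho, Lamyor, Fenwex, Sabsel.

5

With Lamval and Lammir, Yorsyl is earned (B1).
With Wynpax and Lammir, Fenwex is earned (B9).
With Yorsyl and Fenwex, Lamyor is earned (B7).
With Lammir, Lamyor, and Yorsyl, Dalwyn is earned (B8).
With Lamyor, Lammir, and Wynpax, Sabsel is earned (B2).
Dalwyn: reached.
Yorsyl: reached.
Ashrho would need Zingor and Lamyor (B3), but Zingor is never earned.
Lamyor: reached.
Fenwex: reached.
Sabsel: reached.
Reached: Dalwyn, Yorsyl, Lamyor, Fenwex, and Sabsel — 5 of the 6.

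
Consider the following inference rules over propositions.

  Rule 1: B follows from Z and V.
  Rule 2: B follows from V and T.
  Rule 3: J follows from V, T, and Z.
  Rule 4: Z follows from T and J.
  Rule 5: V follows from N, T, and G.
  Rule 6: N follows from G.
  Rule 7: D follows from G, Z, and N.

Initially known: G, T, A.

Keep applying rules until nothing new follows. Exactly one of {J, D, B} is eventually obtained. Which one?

B

G holds, so N follows (Rule 6).
N, T, and G hold, so V follows (Rule 5).
V and T hold, so B follows (Rule 2).
J would need V, T, and Z (Rule 3), but Z is never established. D would need G, Z, and N (Rule 7), but Z is never established.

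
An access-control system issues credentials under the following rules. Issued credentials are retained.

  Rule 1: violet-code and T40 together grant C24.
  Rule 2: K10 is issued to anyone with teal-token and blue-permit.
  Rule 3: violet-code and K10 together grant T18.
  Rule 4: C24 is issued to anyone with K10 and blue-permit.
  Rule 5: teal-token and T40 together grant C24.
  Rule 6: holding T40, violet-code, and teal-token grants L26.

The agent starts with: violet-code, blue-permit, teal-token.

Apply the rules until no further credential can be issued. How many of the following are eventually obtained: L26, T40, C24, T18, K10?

Holding teal-token and blue-permit grants K10 (Rule 2).
Holding K10 and blue-permit grants C24 (Rule 4).
Holding violet-code and K10 grants T18 (Rule 3).
L26 would need T40, violet-code, and teal-token (Rule 6), but T40 is never granted.
No rule produces T40, and it is not given.
C24: reached.
T18: reached.
K10: reached.
Reached: C24, T18, and K10 — 3 of the 5.

3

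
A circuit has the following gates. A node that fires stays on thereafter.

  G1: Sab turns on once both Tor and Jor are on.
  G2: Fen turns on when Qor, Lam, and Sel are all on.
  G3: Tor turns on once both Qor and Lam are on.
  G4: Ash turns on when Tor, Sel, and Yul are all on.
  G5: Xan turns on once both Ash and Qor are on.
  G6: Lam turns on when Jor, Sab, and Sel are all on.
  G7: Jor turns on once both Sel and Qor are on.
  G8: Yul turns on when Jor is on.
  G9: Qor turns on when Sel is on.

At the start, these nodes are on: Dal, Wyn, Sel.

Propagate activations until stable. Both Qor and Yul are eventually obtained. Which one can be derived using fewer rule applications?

Qor: Sel is on, so Qor turns on (G9). [1 rule application]
Yul: G9: Sel on → Qor on. Sel and Qor are on, so Jor turns on (G7). G8: Jor on → Yul on. [3 rule applications]
Qor needs fewer.

Qor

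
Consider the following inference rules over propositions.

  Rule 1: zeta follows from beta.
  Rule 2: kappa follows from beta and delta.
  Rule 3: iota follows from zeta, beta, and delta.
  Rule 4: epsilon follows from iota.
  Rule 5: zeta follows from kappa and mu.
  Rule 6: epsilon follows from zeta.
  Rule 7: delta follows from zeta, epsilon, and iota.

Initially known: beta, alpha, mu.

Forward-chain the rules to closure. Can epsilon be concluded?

beta holds, so zeta follows (Rule 1).
From zeta, Rule 6 gives epsilon.

Yes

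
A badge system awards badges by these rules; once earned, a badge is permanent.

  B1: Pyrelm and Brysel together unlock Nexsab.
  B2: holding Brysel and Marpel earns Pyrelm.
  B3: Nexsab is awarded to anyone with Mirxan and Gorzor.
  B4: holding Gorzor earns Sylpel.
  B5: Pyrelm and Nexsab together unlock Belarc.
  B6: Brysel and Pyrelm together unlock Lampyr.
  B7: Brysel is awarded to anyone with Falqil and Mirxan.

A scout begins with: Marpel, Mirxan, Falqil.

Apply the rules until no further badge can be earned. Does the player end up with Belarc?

With Falqil and Mirxan, Brysel is earned (B7).
With Brysel and Marpel, Pyrelm is earned (B2).
With Pyrelm and Brysel, Nexsab is earned (B1).
With Pyrelm and Nexsab, Belarc is earned (B5).

Yes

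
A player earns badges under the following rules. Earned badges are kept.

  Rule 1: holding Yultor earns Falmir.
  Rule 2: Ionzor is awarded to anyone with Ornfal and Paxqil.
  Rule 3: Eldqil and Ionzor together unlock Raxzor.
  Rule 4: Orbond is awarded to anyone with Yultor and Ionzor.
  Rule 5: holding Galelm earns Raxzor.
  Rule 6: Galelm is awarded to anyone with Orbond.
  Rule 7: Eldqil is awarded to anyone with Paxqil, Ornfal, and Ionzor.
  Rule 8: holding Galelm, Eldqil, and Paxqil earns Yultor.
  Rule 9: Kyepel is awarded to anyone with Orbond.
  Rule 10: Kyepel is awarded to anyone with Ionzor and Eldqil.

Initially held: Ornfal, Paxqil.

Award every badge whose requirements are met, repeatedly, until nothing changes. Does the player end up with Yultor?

Yultor would need Galelm, Eldqil, and Paxqil (Rule 8), but Galelm is never earned.

No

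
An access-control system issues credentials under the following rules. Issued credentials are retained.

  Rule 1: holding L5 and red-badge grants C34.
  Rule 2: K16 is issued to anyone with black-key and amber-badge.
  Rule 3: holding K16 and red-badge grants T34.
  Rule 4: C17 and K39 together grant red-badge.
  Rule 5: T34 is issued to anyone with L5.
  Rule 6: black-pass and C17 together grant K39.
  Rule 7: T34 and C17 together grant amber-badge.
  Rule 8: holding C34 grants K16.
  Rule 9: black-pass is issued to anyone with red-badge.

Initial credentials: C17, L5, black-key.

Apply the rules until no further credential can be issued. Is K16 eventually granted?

Holding L5 grants T34 (Rule 5).
Holding T34 and C17 grants amber-badge (Rule 7).
Holding black-key and amber-badge grants K16 (Rule 2).

Yes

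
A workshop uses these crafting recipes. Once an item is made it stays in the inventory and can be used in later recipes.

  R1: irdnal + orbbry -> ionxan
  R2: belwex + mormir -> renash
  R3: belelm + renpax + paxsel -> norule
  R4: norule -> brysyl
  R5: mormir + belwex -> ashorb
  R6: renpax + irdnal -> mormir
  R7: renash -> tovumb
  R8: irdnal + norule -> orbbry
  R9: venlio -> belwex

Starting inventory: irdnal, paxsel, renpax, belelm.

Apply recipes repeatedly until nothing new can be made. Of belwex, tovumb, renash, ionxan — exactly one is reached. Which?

belelm + renpax + paxsel -> norule (R3).
irdnal + norule -> orbbry (R8).
irdnal + orbbry -> ionxan (R1).
tovumb would need renash (R7), but renash is never obtained. belwex would need venlio (R9), but venlio is never obtained. renash would need belwex and mormir (R2), but belwex is never obtained.

ionxan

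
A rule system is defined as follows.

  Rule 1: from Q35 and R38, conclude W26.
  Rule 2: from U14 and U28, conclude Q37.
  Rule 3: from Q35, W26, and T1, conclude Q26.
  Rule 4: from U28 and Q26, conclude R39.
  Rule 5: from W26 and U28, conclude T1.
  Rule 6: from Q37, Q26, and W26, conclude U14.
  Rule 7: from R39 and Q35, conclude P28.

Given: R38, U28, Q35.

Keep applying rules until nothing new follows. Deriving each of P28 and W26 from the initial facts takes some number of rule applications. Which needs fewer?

W26

W26: Q35 and R38 hold, so W26 follows (Rule 1). [1 rule application]
P28: From Q35 and R38, Rule 1 gives W26. W26 and U28 hold, so T1 follows (Rule 5). From Q35, W26, and T1, Rule 3 gives Q26. From U28 and Q26, Rule 4 gives R39. From R39 and Q35, Rule 7 gives P28. [5 rule applications]
W26 needs fewer.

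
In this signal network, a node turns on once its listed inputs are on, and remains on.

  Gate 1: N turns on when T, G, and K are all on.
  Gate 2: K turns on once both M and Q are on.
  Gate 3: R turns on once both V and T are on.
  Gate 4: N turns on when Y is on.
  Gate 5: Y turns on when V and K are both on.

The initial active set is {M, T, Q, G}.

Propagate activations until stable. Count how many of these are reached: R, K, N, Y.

2

Gate 2: M and Q on → K on.
T, G, and K are on, so N turns on (Gate 1).
R would need V and T (Gate 3), but V never turns on.
K: reached.
N: reached.
Y would need V and K (Gate 5), but V never turns on.
Reached: K and N — 2 of the 4.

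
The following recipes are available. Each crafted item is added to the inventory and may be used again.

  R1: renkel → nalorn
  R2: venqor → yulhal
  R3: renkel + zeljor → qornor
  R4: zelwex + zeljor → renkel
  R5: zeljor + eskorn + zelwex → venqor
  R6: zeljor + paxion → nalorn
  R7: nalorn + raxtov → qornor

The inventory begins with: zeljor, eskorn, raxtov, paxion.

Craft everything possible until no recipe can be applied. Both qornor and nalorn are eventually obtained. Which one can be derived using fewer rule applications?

nalorn: zeljor + paxion → nalorn (R6). [1 rule application]
qornor: zeljor + paxion → nalorn (R6). nalorn + raxtov → qornor (R7). [2 rule applications]
nalorn needs fewer.

nalorn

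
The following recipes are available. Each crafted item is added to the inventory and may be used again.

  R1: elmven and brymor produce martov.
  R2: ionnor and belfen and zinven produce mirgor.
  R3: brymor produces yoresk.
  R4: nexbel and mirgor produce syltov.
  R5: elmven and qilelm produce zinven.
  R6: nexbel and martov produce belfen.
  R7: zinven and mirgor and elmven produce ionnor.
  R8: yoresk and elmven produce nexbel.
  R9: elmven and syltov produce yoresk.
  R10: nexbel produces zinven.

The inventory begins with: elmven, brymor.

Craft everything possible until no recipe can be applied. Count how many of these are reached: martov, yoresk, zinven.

3

brymor → yoresk (R3).
elmven and brymor → martov (R1).
Using R8, yoresk and elmven make nexbel.
Using R10, nexbel makes zinven.
martov: reached.
yoresk: reached.
zinven: reached.
All 3 are reached.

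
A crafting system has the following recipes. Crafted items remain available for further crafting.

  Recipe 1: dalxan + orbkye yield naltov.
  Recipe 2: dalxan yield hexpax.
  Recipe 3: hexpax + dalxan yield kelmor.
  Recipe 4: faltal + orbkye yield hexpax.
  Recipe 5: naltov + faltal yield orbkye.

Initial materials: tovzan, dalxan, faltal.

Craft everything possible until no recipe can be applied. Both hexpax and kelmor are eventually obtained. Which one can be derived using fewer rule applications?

hexpax: dalxan → hexpax (Recipe 2). [1 rule application]
kelmor: Using Recipe 2, dalxan makes hexpax. Using Recipe 3, hexpax and dalxan make kelmor. [2 rule applications]
hexpax needs fewer.

hexpax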